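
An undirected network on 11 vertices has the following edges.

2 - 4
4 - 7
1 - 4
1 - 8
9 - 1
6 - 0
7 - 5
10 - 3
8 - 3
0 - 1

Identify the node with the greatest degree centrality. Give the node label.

1

Degrees — 0:2, 1:4, 2:1, 3:2, 4:3, 5:1, 6:1, 7:2, 8:2, 9:1, 10:1.
The maximum is 4, attained only by 1.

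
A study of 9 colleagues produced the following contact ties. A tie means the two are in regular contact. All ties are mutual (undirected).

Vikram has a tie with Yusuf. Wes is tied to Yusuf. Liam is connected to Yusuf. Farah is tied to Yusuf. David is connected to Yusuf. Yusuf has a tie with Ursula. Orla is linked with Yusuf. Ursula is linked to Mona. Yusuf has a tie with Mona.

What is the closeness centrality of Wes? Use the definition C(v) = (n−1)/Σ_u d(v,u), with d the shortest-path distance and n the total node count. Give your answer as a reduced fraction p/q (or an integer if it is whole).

8/15

Distances from Wes: David:2, Farah:2, Liam:2, Mona:2, Orla:2, Ursula:2, Vikram:2, Yusuf:1. Sum = 15.
n = 9, so closeness = 8/15.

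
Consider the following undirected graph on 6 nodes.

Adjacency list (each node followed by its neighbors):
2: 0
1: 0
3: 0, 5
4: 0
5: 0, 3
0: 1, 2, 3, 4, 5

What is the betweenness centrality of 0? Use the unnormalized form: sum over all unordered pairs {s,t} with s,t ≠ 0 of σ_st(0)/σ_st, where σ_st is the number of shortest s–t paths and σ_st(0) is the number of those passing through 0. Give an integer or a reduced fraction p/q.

Pairs whose geodesics pass through 0 — 5–2: 1; 5–4: 1; 5–1: 1; 2–4: 1; 2–1: 1; 2–3: 1; 4–1: 1; 4–3: 1; 1–3: 1.
All other pairs contribute 0.
Summing the contributions gives betweenness(0) = 9.

9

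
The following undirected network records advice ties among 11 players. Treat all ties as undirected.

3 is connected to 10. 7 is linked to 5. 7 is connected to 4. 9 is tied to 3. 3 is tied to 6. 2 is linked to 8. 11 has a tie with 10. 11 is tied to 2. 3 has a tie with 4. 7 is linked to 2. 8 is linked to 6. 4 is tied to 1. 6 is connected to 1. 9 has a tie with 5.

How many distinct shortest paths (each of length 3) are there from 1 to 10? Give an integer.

2

The shortest distance is 3. The length-3 paths are: 1–4–3–10; 1–6–3–10.
That gives 2 distinct shortest paths.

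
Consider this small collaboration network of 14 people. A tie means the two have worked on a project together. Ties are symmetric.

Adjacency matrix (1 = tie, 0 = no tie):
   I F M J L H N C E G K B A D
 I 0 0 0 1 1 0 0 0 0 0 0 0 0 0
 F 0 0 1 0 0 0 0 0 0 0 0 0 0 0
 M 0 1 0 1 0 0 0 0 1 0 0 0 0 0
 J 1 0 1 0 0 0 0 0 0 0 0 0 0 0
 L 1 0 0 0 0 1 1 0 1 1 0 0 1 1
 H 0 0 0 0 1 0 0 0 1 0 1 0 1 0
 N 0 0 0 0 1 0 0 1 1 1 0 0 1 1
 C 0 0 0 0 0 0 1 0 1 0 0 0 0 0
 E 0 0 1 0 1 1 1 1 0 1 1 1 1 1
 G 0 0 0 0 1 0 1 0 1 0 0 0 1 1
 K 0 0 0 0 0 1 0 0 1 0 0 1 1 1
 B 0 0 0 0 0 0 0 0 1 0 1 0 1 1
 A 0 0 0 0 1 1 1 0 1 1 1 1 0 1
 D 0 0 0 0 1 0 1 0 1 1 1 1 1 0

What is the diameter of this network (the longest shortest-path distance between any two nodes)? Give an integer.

3

Eccentricity of each node (its greatest distance to any other): A:3, B:3, C:3, D:3, E:2, F:3, G:3, H:3, I:3, J:3, K:3, L:3, M:2, N:3.
The maximum eccentricity is 3, realized for instance by the pair I–F via I – J – M – F. So the diameter is 3.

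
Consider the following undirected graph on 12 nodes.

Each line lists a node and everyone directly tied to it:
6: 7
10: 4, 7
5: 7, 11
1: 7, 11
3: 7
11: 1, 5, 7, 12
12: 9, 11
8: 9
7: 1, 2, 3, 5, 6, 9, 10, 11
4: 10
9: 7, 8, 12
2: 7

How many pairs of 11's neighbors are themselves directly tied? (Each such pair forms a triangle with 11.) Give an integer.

11's neighbors: 1, 5, 7, and 12.
Neighbor pairs that are themselves tied: 11–1–7; 11–5–7. Each forms one triangle with 11, for 2 in total.

2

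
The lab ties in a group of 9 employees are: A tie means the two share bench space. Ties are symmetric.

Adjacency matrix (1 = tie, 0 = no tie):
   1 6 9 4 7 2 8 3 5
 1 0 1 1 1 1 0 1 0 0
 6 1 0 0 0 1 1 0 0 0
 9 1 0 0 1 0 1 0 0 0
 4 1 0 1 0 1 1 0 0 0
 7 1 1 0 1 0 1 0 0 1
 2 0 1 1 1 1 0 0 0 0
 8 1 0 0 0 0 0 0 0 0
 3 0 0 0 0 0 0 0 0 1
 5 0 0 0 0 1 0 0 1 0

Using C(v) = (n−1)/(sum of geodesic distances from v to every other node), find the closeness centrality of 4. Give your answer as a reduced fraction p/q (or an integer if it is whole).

Distances from 4: 1:1, 2:1, 3:3, 5:2, 6:2, 7:1, 8:2, 9:1. Sum = 13.
n = 9, so closeness = 8/13.

8/13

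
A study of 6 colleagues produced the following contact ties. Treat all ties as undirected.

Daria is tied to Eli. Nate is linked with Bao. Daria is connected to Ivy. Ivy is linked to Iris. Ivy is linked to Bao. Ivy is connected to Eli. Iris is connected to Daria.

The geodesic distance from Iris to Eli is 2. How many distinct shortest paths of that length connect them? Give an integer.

The shortest distance is 2. The length-2 paths are: Iris–Ivy–Eli; Iris–Daria–Eli.
That gives 2 distinct shortest paths.

2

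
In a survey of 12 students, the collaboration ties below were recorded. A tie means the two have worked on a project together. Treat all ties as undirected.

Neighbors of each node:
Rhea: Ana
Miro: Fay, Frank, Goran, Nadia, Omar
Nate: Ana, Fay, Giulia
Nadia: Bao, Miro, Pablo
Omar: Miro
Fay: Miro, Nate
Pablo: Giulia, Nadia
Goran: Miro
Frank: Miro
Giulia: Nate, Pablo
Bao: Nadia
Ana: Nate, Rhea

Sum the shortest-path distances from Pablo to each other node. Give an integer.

Distances from Pablo: Ana:3, Bao:2, Fay:3, Frank:3, Giulia:1, Goran:3, Miro:2, Nadia:1, Nate:2, Omar:3, Rhea:4.
Sum = 3 + 2 + 3 + 3 + 1 + 3 + 2 + 1 + 2 + 3 + 4 = 27.

27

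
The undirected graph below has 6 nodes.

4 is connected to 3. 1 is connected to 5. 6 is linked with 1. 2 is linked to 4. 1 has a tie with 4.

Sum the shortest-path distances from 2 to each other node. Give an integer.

11

Distances from 2: 1:2, 3:2, 4:1, 5:3, 6:3.
Sum = 2 + 2 + 1 + 3 + 3 = 11.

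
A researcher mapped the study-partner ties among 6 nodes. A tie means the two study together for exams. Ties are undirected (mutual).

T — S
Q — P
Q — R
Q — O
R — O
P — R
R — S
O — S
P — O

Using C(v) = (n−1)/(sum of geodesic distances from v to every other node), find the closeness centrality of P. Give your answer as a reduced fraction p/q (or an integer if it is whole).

Distances from P: O:1, Q:1, R:1, S:2, T:3. Sum = 8.
n = 6, so closeness = 5/8.

5/8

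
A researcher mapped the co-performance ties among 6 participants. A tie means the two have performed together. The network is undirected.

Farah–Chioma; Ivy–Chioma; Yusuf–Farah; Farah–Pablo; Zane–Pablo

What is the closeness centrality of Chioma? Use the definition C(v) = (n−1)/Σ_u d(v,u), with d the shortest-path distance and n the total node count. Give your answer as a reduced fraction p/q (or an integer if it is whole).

5/9

Distances from Chioma: Farah:1, Ivy:1, Pablo:2, Yusuf:2, Zane:3. Sum = 9.
n = 6, so closeness = 5/9.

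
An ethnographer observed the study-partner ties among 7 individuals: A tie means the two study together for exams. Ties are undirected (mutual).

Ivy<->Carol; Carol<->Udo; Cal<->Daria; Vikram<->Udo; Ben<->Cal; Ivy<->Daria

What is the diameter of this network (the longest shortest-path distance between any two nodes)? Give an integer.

Eccentricity of each node (its greatest distance to any other): Ben:6, Cal:5, Carol:4, Daria:4, Ivy:3, Udo:5, Vikram:6.
The maximum eccentricity is 6, realized for instance by the pair Ben–Vikram via Ben – Cal – Daria – Ivy – Carol – Udo – Vikram. So the diameter is 6.

6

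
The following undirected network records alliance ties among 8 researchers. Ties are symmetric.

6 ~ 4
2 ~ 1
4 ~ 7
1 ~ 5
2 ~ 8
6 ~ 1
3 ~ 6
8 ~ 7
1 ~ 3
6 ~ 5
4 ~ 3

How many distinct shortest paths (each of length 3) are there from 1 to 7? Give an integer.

The shortest distance is 3. The length-3 paths are: 1–6–4–7; 1–3–4–7; 1–2–8–7.
That gives 3 distinct shortest paths.

3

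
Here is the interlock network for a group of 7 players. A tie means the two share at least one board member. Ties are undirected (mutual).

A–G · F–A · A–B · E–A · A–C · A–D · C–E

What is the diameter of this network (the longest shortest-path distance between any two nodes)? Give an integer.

Eccentricity of each node (its greatest distance to any other): A:1, B:2, C:2, D:2, E:2, F:2, G:2.
The maximum eccentricity is 2, realized for instance by the pair F–B via F – A – B. So the diameter is 2.

2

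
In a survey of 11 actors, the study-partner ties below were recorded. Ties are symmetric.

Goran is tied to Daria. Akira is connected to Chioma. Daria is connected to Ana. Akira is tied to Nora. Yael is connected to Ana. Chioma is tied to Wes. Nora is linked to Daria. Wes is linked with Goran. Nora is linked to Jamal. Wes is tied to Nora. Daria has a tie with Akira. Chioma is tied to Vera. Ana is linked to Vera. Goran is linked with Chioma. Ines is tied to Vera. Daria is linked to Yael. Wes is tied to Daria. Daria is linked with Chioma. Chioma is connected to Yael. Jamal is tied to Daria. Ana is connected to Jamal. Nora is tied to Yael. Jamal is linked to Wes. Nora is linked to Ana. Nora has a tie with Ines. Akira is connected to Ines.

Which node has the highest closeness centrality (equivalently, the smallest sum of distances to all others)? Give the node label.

Farness (sum of distances to all others) for each node — Akira:16, Ana:15, Chioma:14, Daria:12, Goran:18, Ines:18, Jamal:16, Nora:13, Vera:17, Wes:15, Yael:16.
The smallest farness is 12, for Daria, so Daria has the highest closeness.

Daria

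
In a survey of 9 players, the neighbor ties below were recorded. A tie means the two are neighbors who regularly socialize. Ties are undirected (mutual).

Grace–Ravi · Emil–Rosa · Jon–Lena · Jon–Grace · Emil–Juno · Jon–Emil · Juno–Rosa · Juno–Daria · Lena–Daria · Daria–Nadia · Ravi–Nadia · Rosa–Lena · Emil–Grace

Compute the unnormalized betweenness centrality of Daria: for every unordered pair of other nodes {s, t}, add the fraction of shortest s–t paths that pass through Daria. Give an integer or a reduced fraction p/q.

Pairs whose geodesics pass through Daria — Lena–Nadia: 1; Lena–Ravi: 1/2; Lena–Juno: 1/2; Nadia–Jon: 1/2; Nadia–Emil: 1/2; Nadia–Juno: 1; Nadia–Rosa: 2/2; Ravi–Juno: 1/2.
All other pairs contribute 0.
Summing the contributions gives betweenness(Daria) = 11/2.

11/2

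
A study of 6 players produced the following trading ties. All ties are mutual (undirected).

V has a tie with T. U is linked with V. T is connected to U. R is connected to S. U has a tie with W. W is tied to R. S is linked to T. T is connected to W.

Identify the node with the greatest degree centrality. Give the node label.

T

Degrees — R:2, S:2, T:4, U:3, V:2, W:3.
The maximum is 4, attained only by T.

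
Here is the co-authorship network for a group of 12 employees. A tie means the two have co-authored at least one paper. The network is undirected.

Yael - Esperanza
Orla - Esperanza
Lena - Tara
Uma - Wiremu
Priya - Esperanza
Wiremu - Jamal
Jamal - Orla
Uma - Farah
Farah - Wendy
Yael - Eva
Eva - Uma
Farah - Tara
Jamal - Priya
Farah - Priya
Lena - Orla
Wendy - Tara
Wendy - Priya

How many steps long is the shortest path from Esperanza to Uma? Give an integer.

One shortest route is Esperanza – Yael – Eva – Uma, which uses 3 edges, and at distance 2 from Esperanza we only reach {Eva, Farah, Jamal, Lena, Wendy}, which does not include Uma. So d(Esperanza,Uma) = 3.

3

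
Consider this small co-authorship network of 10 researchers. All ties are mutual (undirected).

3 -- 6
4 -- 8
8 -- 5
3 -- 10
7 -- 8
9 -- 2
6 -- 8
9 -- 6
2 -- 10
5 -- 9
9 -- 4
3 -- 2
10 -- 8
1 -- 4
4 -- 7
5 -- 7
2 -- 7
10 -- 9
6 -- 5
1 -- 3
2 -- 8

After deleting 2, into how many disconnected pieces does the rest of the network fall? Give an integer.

1

2's neighbors (3, 7, 8, 9, and 10) remain reachable from one another through other ties, so the rest of the network stays in one piece.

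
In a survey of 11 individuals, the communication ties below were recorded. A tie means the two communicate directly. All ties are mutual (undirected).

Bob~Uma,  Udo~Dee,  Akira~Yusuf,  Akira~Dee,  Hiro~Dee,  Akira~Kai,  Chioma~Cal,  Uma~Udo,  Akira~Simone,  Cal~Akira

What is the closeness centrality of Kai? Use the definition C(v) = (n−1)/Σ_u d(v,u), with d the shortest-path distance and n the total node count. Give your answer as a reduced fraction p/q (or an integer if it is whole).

10/27

Distances from Kai: Akira:1, Bob:5, Cal:2, Chioma:3, Dee:2, Hiro:3, Simone:2, Udo:3, Uma:4, Yusuf:2. Sum = 27.
n = 11, so closeness = 10/27.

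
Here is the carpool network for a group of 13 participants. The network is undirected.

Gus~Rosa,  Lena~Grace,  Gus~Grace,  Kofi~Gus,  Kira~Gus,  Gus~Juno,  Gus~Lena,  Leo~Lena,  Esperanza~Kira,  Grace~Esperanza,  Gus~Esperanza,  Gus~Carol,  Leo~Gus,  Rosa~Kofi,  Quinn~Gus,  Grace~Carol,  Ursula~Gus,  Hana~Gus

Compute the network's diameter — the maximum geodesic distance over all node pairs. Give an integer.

2

Eccentricity of each node (its greatest distance to any other): Carol:2, Esperanza:2, Grace:2, Gus:1, Hana:2, Juno:2, Kira:2, Kofi:2, Lena:2, Leo:2, Quinn:2, Rosa:2, Ursula:2.
The maximum eccentricity is 2, realized for instance by the pair Rosa–Quinn via Rosa – Gus – Quinn. So the diameter is 2.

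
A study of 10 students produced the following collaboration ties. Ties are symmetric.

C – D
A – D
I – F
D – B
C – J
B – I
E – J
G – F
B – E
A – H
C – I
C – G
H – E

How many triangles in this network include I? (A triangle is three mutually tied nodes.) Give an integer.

I's neighbors are B, C, and F, but none of them are tied to each other, so no triangle contains I.

0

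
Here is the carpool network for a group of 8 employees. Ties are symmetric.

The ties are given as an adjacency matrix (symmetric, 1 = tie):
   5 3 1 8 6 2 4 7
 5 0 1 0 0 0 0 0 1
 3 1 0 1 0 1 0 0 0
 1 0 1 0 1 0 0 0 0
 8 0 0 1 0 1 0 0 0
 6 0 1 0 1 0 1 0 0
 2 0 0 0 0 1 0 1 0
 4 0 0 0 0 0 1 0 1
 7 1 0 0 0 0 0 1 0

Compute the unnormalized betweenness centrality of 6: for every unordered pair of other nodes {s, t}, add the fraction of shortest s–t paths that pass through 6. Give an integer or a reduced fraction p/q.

Pairs whose geodesics pass through 6 — 5–8: 1/2; 5–2: 1/2; 3–8: 1/2; 3–2: 1; 3–4: 1/2; 1–2: 2/2; 1–4: 2/3; 8–2: 1; 8–4: 1; 8–7: 2/3.
All other pairs contribute 0.
Summing the contributions gives betweenness(6) = 22/3.

22/3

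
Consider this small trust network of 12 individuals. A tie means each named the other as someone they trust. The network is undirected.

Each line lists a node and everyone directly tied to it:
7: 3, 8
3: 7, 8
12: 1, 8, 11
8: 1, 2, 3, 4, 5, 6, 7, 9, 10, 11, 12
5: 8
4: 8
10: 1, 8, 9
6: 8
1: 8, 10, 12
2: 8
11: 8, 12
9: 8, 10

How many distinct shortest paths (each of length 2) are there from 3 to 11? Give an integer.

The shortest distance is 2, and the only length-2 path is 3–8–11. So there is exactly 1 shortest path.

1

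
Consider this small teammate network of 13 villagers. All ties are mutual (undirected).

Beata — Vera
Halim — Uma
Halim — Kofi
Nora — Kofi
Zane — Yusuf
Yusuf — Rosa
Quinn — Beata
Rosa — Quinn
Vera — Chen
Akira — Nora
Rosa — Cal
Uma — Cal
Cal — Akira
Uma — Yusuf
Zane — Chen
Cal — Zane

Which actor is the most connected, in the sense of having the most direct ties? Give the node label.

Cal

Degrees — Akira:2, Beata:2, Cal:4, Chen:2, Halim:2, Kofi:2, Nora:2, Quinn:2, Rosa:3, Uma:3, Vera:2, Yusuf:3, Zane:3.
The maximum is 4, attained only by Cal.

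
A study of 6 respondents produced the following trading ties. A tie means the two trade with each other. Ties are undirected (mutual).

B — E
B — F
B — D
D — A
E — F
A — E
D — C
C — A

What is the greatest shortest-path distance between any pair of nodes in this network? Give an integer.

Eccentricity of each node (its greatest distance to any other): A:2, B:2, C:3, D:2, E:2, F:3.
The maximum eccentricity is 3, realized for instance by the pair F–C via F – E – A – C. So the diameter is 3.

3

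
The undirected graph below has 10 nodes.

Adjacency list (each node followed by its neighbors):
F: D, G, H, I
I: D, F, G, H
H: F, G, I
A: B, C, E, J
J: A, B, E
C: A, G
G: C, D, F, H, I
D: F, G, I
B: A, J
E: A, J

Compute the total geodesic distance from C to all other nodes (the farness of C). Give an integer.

Distances from C: A:1, B:2, D:2, E:2, F:2, G:1, H:2, I:2, J:2.
Sum = 1 + 2 + 2 + 2 + 2 + 1 + 2 + 2 + 2 = 16.

16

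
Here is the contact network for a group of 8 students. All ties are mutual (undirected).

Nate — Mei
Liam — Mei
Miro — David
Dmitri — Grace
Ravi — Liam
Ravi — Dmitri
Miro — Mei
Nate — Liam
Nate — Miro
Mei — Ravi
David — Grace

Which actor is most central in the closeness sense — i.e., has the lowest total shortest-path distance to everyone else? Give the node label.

Farness (sum of distances to all others) for each node — David:14, Dmitri:14, Grace:15, Liam:13, Mei:11, Miro:12, Nate:13, Ravi:12.
The smallest farness is 11, for Mei, so Mei has the highest closeness.

Mei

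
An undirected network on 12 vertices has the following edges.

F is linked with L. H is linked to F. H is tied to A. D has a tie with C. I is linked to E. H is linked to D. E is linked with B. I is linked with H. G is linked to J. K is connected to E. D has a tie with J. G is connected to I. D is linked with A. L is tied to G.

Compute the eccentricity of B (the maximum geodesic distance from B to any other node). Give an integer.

5

Distances from B: A:4, C:5, D:4, E:1, F:4, G:3, H:3, I:2, J:4, K:2, L:4.
The largest is 5 (to C), so the eccentricity of B is 5.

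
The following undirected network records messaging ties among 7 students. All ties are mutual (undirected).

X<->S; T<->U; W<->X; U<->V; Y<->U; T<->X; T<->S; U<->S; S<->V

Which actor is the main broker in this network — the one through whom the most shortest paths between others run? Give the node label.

U

Unnormalized betweenness of each node: S:9/2, T:2, U:11/2, V:0, W:0, X:5, Y:0.
U has the largest value, 11/2, making it the main broker — the node through which the most shortest paths run.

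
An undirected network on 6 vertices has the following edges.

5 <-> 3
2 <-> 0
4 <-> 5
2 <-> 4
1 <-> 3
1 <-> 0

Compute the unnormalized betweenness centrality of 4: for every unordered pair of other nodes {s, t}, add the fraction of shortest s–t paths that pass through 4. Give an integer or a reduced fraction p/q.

Pairs whose geodesics pass through 4 — 0–5: 1/2; 3–2: 1/2; 5–2: 1.
All other pairs contribute 0.
Summing the contributions gives betweenness(4) = 2.

2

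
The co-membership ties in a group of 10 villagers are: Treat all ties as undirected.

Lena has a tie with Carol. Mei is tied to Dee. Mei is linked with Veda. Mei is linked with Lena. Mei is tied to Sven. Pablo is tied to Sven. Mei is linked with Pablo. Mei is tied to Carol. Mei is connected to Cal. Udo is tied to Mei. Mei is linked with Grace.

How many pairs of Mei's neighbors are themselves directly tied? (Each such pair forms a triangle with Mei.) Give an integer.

2

Mei's neighbors: Cal, Carol, Dee, Grace, Lena, Pablo, Sven, Udo, and Veda.
Neighbor pairs that are themselves tied: Mei–Carol–Lena; Mei–Pablo–Sven. Each forms one triangle with Mei, for 2 in total.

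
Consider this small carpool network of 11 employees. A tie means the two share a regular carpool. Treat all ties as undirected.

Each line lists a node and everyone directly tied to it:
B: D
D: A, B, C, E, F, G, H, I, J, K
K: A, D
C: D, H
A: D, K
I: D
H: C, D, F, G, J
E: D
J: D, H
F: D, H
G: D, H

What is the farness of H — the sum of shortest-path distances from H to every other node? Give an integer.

15

Distances from H: A:2, B:2, C:1, D:1, E:2, F:1, G:1, I:2, J:1, K:2.
Sum = 2 + 2 + 1 + 1 + 2 + 1 + 1 + 2 + 1 + 2 = 15.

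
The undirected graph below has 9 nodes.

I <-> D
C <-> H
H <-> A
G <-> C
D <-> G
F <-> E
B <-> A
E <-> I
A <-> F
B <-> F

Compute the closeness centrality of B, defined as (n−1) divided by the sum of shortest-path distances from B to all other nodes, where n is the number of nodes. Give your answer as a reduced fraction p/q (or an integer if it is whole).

2/5

Distances from B: A:1, C:3, D:4, E:2, F:1, G:4, H:2, I:3. Sum = 20.
n = 9, so closeness = 8/20 = 2/5.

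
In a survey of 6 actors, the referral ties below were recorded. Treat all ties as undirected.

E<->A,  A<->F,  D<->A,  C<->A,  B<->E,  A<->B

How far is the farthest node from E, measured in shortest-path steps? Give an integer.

Distances from E: A:1, B:1, C:2, D:2, F:2.
The largest is 2 (to C, D, and F), so the eccentricity of E is 2.

2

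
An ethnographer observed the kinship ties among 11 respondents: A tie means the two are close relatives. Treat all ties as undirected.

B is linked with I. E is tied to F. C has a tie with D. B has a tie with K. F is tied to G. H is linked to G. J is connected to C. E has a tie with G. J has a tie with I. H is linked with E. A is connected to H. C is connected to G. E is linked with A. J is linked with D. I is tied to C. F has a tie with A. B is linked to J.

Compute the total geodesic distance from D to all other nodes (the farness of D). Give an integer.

Distances from D: A:4, B:2, C:1, E:3, F:3, G:2, H:3, I:2, J:1, K:3.
Sum = 4 + 2 + 1 + 3 + 3 + 2 + 3 + 2 + 1 + 3 = 24.

24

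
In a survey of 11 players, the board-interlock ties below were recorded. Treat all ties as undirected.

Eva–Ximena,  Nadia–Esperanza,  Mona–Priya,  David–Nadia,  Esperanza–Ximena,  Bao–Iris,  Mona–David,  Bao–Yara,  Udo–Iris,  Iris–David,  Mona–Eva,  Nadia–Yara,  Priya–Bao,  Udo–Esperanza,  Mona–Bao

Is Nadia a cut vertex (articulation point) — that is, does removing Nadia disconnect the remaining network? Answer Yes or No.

No

Even without Nadia, every remaining node can still reach every other (the residual graph is connected), so Nadia is not a cut vertex.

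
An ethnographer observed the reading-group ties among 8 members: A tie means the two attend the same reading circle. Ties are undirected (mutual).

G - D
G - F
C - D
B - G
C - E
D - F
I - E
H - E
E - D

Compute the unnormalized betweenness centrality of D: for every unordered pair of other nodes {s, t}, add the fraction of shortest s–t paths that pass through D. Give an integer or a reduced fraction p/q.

12

Pairs whose geodesics pass through D — B–E: 1; B–H: 1; B–I: 1; B–C: 1; G–E: 1; G–H: 1; G–I: 1; G–C: 1; E–F: 1; H–F: 1; F–I: 1; F–C: 1.
All other pairs contribute 0.
Summing the contributions gives betweenness(D) = 12.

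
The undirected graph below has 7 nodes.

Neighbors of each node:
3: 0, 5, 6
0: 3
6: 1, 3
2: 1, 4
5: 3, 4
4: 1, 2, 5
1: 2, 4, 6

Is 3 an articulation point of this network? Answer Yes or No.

Yes

Removing 3 leaves {1, 2, 4, 5, and 6} with no path to {0}, so the network splits into 2 components. 3 is a cut vertex.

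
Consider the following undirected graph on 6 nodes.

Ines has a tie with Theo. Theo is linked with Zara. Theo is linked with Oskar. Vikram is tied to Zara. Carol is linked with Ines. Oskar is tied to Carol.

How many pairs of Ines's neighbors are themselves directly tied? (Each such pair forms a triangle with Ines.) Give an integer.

Ines's neighbors are Carol and Theo, but none of them are tied to each other, so no triangle contains Ines.

0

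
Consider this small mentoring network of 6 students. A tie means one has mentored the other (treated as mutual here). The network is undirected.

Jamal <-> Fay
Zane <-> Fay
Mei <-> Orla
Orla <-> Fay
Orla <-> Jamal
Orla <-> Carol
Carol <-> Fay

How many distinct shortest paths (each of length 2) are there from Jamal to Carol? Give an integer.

2

The shortest distance is 2. The length-2 paths are: Jamal–Fay–Carol; Jamal–Orla–Carol.
That gives 2 distinct shortest paths.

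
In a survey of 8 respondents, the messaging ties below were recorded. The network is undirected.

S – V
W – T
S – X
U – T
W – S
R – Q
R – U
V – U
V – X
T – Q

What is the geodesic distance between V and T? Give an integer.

2

One shortest route is V – U – T, which uses 2 edges, and V and T are not directly tied, so nothing shorter exists. So d(V,T) = 2.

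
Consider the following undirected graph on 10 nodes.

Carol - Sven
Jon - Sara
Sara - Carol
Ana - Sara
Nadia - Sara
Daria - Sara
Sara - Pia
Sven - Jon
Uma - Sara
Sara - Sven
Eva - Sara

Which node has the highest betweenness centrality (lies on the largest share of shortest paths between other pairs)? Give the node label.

Unnormalized betweenness of each node: Ana:0, Carol:0, Daria:0, Eva:0, Jon:0, Nadia:0, Pia:0, Sara:67/2, Sven:1/2, Uma:0.
Sara has the largest value, 67/2, making it the main broker — the node through which the most shortest paths run.

Sara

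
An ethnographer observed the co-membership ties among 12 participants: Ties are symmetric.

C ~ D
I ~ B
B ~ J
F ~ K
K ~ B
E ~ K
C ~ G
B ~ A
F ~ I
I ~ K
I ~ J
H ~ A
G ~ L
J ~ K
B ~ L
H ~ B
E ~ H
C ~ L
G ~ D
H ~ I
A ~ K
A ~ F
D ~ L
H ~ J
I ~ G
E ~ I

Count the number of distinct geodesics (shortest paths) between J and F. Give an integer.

The shortest distance is 2. The length-2 paths are: J–K–F; J–I–F.
That gives 2 distinct shortest paths.

2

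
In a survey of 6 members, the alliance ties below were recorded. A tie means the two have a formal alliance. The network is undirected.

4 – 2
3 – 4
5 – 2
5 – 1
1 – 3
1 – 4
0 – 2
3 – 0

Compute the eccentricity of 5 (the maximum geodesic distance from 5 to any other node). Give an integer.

2

Distances from 5: 0:2, 1:1, 2:1, 3:2, 4:2.
The largest is 2 (to 0, 4, and 3), so the eccentricity of 5 is 2.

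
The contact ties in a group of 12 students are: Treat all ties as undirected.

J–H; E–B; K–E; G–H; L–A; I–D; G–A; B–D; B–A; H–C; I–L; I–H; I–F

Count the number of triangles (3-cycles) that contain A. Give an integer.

A's neighbors are B, G, and L, but none of them are tied to each other, so no triangle contains A.

0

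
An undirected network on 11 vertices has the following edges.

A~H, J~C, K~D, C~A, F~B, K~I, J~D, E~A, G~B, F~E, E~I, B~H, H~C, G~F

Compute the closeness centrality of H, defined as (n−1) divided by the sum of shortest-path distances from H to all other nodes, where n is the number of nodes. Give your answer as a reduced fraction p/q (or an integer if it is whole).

Distances from H: A:1, B:1, C:1, D:3, E:2, F:2, G:2, I:3, J:2, K:4. Sum = 21.
n = 11, so closeness = 10/21.

10/21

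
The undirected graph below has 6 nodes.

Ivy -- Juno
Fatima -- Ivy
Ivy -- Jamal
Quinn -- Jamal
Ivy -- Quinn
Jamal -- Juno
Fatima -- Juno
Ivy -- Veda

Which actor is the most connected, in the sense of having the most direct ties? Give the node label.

Ivy

Degrees — Fatima:2, Ivy:5, Jamal:3, Juno:3, Quinn:2, Veda:1.
The maximum is 5, attained only by Ivy.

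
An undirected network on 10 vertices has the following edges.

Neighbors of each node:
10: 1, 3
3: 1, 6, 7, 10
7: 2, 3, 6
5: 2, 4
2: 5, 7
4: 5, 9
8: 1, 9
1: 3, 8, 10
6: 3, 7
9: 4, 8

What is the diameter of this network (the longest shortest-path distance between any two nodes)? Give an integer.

Eccentricity of each node (its greatest distance to any other): 1:4, 2:4, 3:4, 4:4, 5:4, 6:4, 7:4, 8:4, 9:4, 10:4.
The maximum eccentricity is 4, realized for instance by the pair 4–6 via 4 – 5 – 2 – 7 – 6. So the diameter is 4.

4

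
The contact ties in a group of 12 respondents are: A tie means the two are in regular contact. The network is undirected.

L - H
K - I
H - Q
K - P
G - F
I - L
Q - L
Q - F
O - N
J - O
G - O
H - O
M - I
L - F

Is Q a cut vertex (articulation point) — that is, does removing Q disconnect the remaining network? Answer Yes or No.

Even without Q, every remaining node can still reach every other (the residual graph is connected), so Q is not a cut vertex.

No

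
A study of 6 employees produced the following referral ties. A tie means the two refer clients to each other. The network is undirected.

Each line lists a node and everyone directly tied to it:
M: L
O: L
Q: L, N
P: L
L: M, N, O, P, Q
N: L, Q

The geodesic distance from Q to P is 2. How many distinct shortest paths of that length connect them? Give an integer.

1

The shortest distance is 2, and the only length-2 path is Q–L–P. So there is exactly 1 shortest path.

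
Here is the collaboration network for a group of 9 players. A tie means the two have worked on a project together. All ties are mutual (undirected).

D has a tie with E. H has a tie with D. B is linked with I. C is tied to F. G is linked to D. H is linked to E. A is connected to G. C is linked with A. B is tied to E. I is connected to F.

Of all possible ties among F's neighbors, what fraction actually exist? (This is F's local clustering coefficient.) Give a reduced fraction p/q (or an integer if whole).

F's neighbors: C and I (k = 2).
Possible neighbor pairs: C(2,2) = 1. Edges among them: none → e = 0.
Clustering(F) = 0/1.

0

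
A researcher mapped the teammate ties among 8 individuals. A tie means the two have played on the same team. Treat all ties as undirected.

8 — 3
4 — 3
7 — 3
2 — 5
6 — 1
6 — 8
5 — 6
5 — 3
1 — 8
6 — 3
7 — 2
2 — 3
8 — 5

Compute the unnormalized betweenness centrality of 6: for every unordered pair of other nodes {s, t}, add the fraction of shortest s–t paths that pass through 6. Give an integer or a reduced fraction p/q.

5/2

Pairs whose geodesics pass through 6 — 7–1: 1/2; 3–1: 1/2; 1–4: 1/2; 1–5: 1/2; 1–2: 2/4.
All other pairs contribute 0.
Summing the contributions gives betweenness(6) = 5/2.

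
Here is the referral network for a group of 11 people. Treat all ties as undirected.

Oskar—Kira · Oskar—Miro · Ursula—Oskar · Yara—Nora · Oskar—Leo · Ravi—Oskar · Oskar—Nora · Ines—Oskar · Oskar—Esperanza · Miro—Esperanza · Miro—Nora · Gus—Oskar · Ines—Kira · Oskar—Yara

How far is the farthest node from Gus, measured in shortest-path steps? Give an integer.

2

Distances from Gus: Esperanza:2, Ines:2, Kira:2, Leo:2, Miro:2, Nora:2, Oskar:1, Ravi:2, Ursula:2, Yara:2.
The largest is 2 (to Ursula, Yara, Kira, Leo, Miro, Esperanza, Ines, Ravi, and Nora), so the eccentricity of Gus is 2.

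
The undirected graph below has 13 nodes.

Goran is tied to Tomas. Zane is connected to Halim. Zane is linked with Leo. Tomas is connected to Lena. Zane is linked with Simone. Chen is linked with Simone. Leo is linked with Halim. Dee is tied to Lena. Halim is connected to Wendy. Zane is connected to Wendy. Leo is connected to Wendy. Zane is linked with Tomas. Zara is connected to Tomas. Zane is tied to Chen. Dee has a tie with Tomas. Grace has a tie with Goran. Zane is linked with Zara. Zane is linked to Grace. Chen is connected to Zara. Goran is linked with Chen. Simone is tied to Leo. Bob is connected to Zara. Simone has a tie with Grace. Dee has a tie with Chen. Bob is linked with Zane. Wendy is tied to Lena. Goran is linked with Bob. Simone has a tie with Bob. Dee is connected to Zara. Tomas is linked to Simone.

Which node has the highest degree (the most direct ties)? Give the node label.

Zane

Degrees — Bob:4, Chen:5, Dee:4, Goran:4, Grace:3, Halim:3, Lena:3, Leo:4, Simone:6, Tomas:6, Wendy:4, Zane:9, Zara:5.
The maximum is 9, attained only by Zane.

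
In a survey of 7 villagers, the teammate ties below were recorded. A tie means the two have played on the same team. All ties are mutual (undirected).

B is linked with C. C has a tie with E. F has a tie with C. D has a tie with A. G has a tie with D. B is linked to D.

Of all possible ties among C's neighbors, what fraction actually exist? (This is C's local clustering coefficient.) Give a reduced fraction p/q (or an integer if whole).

C's neighbors: B, E, and F (k = 3).
Possible neighbor pairs: C(3,2) = 3. Edges among them: none → e = 0.
Clustering(C) = 0/3 = 0.

0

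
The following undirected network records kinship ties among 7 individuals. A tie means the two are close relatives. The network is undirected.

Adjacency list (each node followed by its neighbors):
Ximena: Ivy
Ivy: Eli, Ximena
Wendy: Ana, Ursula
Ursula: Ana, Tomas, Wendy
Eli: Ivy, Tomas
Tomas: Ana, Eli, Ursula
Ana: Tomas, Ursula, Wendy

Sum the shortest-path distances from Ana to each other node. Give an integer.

Distances from Ana: Eli:2, Ivy:3, Tomas:1, Ursula:1, Wendy:1, Ximena:4.
Sum = 2 + 3 + 1 + 1 + 1 + 4 = 12.

12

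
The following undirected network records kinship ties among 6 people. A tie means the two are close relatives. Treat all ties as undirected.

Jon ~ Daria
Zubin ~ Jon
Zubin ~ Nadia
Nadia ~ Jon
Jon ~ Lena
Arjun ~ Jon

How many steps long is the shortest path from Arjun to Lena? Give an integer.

One shortest route is Arjun – Jon – Lena, which uses 2 edges, and Arjun and Lena are not directly tied, so nothing shorter exists. So d(Arjun,Lena) = 2.

2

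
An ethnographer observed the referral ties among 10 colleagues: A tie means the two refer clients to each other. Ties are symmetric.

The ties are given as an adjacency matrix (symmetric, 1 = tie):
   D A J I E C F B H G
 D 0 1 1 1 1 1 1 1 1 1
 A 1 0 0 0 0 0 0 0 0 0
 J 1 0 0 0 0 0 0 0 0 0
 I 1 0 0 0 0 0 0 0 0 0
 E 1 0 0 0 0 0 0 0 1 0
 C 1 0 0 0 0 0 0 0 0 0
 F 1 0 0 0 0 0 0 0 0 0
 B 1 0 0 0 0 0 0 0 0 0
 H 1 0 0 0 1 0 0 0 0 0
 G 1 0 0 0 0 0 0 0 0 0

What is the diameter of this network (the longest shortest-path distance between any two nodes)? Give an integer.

Eccentricity of each node (its greatest distance to any other): A:2, B:2, C:2, D:1, E:2, F:2, G:2, H:2, I:2, J:2.
The maximum eccentricity is 2, realized for instance by the pair A–J via A – D – J. So the diameter is 2.

2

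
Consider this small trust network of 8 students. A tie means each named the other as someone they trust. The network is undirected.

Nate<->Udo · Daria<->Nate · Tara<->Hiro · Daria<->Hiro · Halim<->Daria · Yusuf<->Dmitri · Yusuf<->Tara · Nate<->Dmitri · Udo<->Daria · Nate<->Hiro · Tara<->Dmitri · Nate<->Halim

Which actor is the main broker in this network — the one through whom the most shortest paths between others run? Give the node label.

Nate

Unnormalized betweenness of each node: Daria:13/6, Dmitri:14/3, Halim:0, Hiro:10/3, Nate:53/6, Tara:2, Udo:0, Yusuf:0.
Nate has the largest value, 53/6, making it the main broker — the node through which the most shortest paths run.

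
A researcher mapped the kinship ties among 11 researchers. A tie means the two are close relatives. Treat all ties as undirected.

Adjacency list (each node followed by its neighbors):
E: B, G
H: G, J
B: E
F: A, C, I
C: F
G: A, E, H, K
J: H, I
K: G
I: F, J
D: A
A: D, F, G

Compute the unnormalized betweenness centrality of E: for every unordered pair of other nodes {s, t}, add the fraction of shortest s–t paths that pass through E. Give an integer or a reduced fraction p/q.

9

Pairs whose geodesics pass through E — D–B: 1; I–B: 2/2; C–B: 1; B–G: 1; B–K: 1; B–F: 1; B–A: 1; B–J: 1; B–H: 1.
All other pairs contribute 0.
Summing the contributions gives betweenness(E) = 9.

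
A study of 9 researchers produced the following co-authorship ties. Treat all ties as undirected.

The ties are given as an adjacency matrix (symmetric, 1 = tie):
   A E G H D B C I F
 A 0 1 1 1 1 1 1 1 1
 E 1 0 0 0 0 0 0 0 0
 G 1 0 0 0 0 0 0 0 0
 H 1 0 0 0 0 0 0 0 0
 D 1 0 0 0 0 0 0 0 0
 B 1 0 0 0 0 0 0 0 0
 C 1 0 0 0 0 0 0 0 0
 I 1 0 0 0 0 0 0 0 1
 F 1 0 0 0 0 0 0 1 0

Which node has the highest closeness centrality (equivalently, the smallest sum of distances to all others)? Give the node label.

A

Farness (sum of distances to all others) for each node — A:8, B:15, C:15, D:15, E:15, F:14, G:15, H:15, I:14.
The smallest farness is 8, for A, so A has the highest closeness.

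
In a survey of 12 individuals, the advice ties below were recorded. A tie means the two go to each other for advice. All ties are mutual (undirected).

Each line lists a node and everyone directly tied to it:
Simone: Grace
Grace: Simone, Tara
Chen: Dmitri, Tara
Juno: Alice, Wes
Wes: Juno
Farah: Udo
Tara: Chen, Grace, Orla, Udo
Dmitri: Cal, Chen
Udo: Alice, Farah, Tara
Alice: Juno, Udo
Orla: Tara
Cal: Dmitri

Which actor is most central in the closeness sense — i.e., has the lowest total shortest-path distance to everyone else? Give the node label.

Farness (sum of distances to all others) for each node — Alice:30, Cal:46, Chen:28, Dmitri:36, Farah:34, Grace:30, Juno:38, Orla:32, Simone:40, Tara:22, Udo:24, Wes:48.
The smallest farness is 22, for Tara, so Tara has the highest closeness.

Tara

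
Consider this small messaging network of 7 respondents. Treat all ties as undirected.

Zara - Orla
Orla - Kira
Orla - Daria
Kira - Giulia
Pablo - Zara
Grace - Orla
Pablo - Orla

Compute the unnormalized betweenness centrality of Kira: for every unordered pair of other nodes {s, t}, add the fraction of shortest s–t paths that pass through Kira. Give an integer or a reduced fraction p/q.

Pairs whose geodesics pass through Kira — Giulia–Daria: 1; Giulia–Zara: 1; Giulia–Orla: 1; Giulia–Grace: 1; Giulia–Pablo: 1.
All other pairs contribute 0.
Summing the contributions gives betweenness(Kira) = 5.

5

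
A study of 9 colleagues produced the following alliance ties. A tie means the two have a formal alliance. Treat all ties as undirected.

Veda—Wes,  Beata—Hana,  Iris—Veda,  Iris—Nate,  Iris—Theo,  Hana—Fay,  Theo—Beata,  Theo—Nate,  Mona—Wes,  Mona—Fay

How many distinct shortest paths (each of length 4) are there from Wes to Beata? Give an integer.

The shortest distance is 4. The length-4 paths are: Wes–Mona–Fay–Hana–Beata; Wes–Veda–Iris–Theo–Beata.
That gives 2 distinct shortest paths.

2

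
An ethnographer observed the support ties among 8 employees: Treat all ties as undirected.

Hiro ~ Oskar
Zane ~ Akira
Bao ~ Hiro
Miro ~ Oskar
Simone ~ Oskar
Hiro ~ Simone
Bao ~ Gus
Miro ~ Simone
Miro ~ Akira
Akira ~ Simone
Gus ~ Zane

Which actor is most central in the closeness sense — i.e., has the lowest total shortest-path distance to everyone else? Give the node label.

Simone

Farness (sum of distances to all others) for each node — Akira:12, Bao:14, Gus:15, Hiro:12, Miro:13, Oskar:13, Simone:11, Zane:14.
The smallest farness is 11, for Simone, so Simone has the highest closeness.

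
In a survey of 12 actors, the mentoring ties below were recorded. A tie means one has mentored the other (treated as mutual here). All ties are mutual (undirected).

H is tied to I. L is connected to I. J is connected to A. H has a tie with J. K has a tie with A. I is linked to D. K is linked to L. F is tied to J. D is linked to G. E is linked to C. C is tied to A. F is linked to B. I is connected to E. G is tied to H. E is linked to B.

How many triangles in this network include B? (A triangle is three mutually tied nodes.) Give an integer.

0

B's neighbors are E and F, but none of them are tied to each other, so no triangle contains B.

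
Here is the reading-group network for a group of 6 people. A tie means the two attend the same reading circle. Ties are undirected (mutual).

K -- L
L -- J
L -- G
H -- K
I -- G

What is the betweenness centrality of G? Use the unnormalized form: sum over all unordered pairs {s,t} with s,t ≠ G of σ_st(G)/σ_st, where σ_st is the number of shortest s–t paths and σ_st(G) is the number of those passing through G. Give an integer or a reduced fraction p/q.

4

Pairs whose geodesics pass through G — L–I: 1; K–I: 1; I–H: 1; I–J: 1.
All other pairs contribute 0.
Summing the contributions gives betweenness(G) = 4.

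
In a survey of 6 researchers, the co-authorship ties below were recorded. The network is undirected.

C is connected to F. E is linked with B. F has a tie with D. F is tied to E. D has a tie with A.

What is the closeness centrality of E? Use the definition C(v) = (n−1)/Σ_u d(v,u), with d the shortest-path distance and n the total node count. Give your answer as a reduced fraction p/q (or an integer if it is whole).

5/9

Distances from E: A:3, B:1, C:2, D:2, F:1. Sum = 9.
n = 6, so closeness = 5/9.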